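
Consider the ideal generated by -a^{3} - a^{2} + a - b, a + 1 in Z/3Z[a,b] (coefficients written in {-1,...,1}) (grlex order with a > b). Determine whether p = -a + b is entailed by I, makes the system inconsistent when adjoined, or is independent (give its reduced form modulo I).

First compute the reduced Gröbner basis of I by Buchberger's algorithm.
f_1 = -a^{3} - a^{2} + a - b, LT = a^{3}.
f_2 = a + 1, LT = a.

S(f_1,f_2): lcm = a^{3}. S = -a + b.
  leading term a: subtract (-1)·f_2 from -a + b → b + 1
  leading term b: no divisor's leading term divides it; move b to the remainder.
  leading term 1: no divisor's leading term divides it; move 1 to the remainder.
  remainder b + 1 ≠ 0; add h_3 = b + 1 to the basis.

S(f_1,h_3): leading monomials are coprime, so the S-polynomial reduces to 0 (Buchberger's first criterion).
S(f_2,h_3): leading monomials are coprime, so the S-polynomial reduces to 0 (Buchberger's first criterion).
Every S-polynomial of the final basis reduces to 0, so we have a Gröbner basis.
Inter-reduce: drop elements whose leading term is divisible by another's, tail-reduce, and make monic.
Reduced Gröbner basis: {a + 1, b + 1}.
Label its elements g_1 = a + 1, g_2 = b + 1.

Reduce p = -a + b modulo G:
  leading term a: subtract (-1)·g_1 from -a + b → b + 1
  leading term b: subtract (1)·g_2 from b + 1 → 0
  normal form = 0.
Since the normal form is 0, p ∈ I.

-a + b lies in I (it reduces to 0).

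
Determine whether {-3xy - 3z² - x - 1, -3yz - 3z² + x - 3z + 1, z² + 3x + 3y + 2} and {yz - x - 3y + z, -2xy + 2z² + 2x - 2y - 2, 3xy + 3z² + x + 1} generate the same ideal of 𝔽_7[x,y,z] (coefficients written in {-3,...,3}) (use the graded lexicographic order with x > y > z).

Yes, the ideals are equal.

Equality of ideals is decidable: compute both reduced Gröbner bases (unique for the ordering) and check whether they agree.
Buchberger on the first generating set:
f_1 = -3xy - 3z² - x - 1, LT = xy.
f_2 = -3yz - 3z² + x - 3z + 1, LT = yz.
f_3 = z² + 3x + 3y + 2, LT = z².

S(f_1,f_2): lcm = xyz. S = -xz² + z³ - 2x² - 3xz - 2x - 2z.
  reduce S modulo (f_1, f_2, f_3):
  remainder x² + xz - 2x - z - 2 ≠ 0; add g_4 = x² + xz - 2x - z - 2 to the basis.

S(f_2,f_3): lcm = yz². S = z³ - 3xy + 2xz - 3y² + z² - 2y + 2z.
  reduce S modulo (f_1, f_2, f_3, g_4):
  remainder -xz - 3y² - 2y + 3z ≠ 0; add g_5 = -xz - 3y² - 2y + 3z to the basis.

S(f_1,g_5): lcm = xyz. S = -3y³ + z³ - 2xz - 2y² + 3yz - 2z.
  reduce S modulo (f_1, f_2, f_3, g_4, g_5):
  remainder -3y³ - y² + 3y + 2z ≠ 0; add g_6 = -3y³ - y² + 3y + 2z to the basis.

The other S-polynomials (S(f_1,f_3), S(f_1,g_4), S(f_2,g_4), S(f_3,g_4), S(f_2,g_5), S(f_3,g_5), S(g_4,g_5), S(f_1,g_6), S(f_2,g_6), S(f_3,g_6), S(g_4,g_6), S(g_5,g_6)) all reduce to 0 modulo the current basis, so we have a Gröbner basis.
Inter-reduce: drop elements whose leading term is divisible by another's, tail-reduce, and make monic.
Reduced Gröbner basis: {y³ - 2y² - y - 3z, x² - 3y² - 2x - 2y + 2z - 2, xy + 2x - 3y + 3, xz + 3y² + 2y - 3z, yz - x - 3y + z, z² + 3x + 3y + 2}.

Buchberger on the second generating set:
h_1 = yz - x - 3y + z, LT = yz.
h_2 = -2xy + 2z² + 2x - 2y - 2, LT = xy.
h_3 = 3xy + 3z² + x + 1, LT = xy.

S(h_1,h_2): lcm = xyz. S = z³ - x² - 3xy + 2xz - yz - z.
  reduce S modulo (h_1, h_2, h_3):
  remainder z³ - x² + 2xz - 3z² + 3x + 3 ≠ 0; add k_4 = z³ - x² + 2xz - 3z² + 3x + 3 to the basis.

S(h_1,h_3): lcm = xyz. S = -z³ - x² - 3xy + 3xz + 2z.
  reduce S modulo (h_1, h_2, h_3, k_4):
  remainder -2x² - 2xz + z² + 3y + 2z - 1 ≠ 0; add k_5 = -2x² - 2xz + z² + 3y + 2z - 1 to the basis.

S(h_2,h_3): lcm = xy. S = -2z² + x + y + 3.
  reduce S modulo (h_1, h_2, h_3, k_4, k_5):
  remainder -2z² + x + y + 3 ≠ 0; add k_6 = -2z² + x + y + 3 to the basis.

S(h_2,k_5): lcm = x²y. S = -xyz - xz² - 3yz² - x² + xy - 2y² + yz + x + 3y.
  reduce S modulo (h_1, h_2, h_3, k_4, k_5, k_6):
  remainder -3xz - 2y² + y + 2z ≠ 0; add k_7 = -3xz - 2y² + y + 2z to the basis.

S(h_1,k_7): lcm = xyz. S = -3y³ - x² - 3xy + xz - 2y² + 3yz.
  reduce S modulo (h_1, h_2, h_3, k_4, k_5, k_6, k_7):
  remainder -3y³ - y² + 3y + 2z ≠ 0; add k_8 = -3y³ - y² + 3y + 2z to the basis.

The other S-polynomials (S(h_1,k_4), S(h_2,k_4), S(h_3,k_4), S(h_1,k_5), S(h_3,k_5), S(k_4,k_5), S(h_1,k_6), S(h_2,k_6), S(h_3,k_6), S(k_4,k_6), S(k_5,k_6), S(h_2,k_7), S(h_3,k_7), S(k_4,k_7), S(k_5,k_7), S(k_6,k_7), S(h_1,k_8), S(h_2,k_8), S(h_3,k_8), S(k_4,k_8), S(k_5,k_8), S(k_6,k_8), S(k_7,k_8)) all reduce to 0 modulo the current basis, so we have a Gröbner basis.
Inter-reduce: drop elements whose leading term is divisible by another's, tail-reduce, and make monic.
Reduced Gröbner basis: {y³ - 2y² - y - 3z, x² - 3y² - 2x - 2y + 2z - 2, xy + 2x - 3y + 3, xz + 3y² + 2y - 3z, yz - x - 3y + z, z² + 3x + 3y + 2}.

These coincide, so the ideals are equal.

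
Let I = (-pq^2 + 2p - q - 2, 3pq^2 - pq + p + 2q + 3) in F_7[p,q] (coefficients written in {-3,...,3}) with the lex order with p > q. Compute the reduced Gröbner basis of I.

This is the nonlinear analogue of row-reducing a linear system.

f_1 = -pq^2 + 2p - q - 2, LT = pq^2.
f_2 = 3pq^2 - pq + p + 2q + 3, LT = pq^2.

S(f_1,f_2): lcm = pq^2. S = -2pq - 2q + 1.
  leading term pq: no divisor's leading term divides it; move -2pq to the remainder.
  leading term q: no divisor's leading term divides it; move -2q to the remainder.
  leading term 1: no divisor's leading term divides it; move 1 to the remainder.
  remainder -2pq - 2q + 1 ≠ 0; add g_3 = -2pq - 2q + 1 to the basis.

S(f_1,g_3): lcm = pq^2. S = -2p - q^2 - 2q + 2.
  leading term p: no divisor's leading term divides it; move -2p to the remainder.
  leading term q^2: no divisor's leading term divides it; move -q^2 to the remainder.
  leading term q: no divisor's leading term divides it; move -2q to the remainder.
  leading term 1: no divisor's leading term divides it; move 2 to the remainder.
  remainder -2p - q^2 - 2q + 2 ≠ 0; add g_4 = -2p - q^2 - 2q + 2 to the basis.

S(f_1,g_4): lcm = pq^2. S = -2p + 3q^4 - q^3 + q^2 + q + 2.
  leading term p: subtract (1)·g_4 from -2p + 3q^4 - q^3 + q^2 + q + 2 → 3q^4 - q^3 + 2q^2 + 3q
  leading term q^4: no divisor's leading term divides it; move 3q^4 to the remainder.
  leading term q^3: no divisor's leading term divides it; move -q^3 to the remainder.
  leading term q^2: no divisor's leading term divides it; move 2q^2 to the remainder.
  leading term q: no divisor's leading term divides it; move 3q to the remainder.
  remainder 3q^4 - q^3 + 2q^2 + 3q ≠ 0; add g_5 = 3q^4 - q^3 + 2q^2 + 3q to the basis.

S(g_3,g_4): lcm = pq. S = 3q^3 - q^2 + 2q + 3.
  leading term q^3: no divisor's leading term divides it; move 3q^3 to the remainder.
  leading term q^2: no divisor's leading term divides it; move -q^2 to the remainder.
  leading term q: no divisor's leading term divides it; move 2q to the remainder.
  leading term 1: no divisor's leading term divides it; move 3 to the remainder.
  remainder 3q^3 - q^2 + 2q + 3 ≠ 0; add g_6 = 3q^3 - q^2 + 2q + 3 to the basis.

The other S-polynomials (S(f_2,g_3), S(f_2,g_4), S(f_1,g_5), S(f_2,g_5), S(g_3,g_5), S(g_4,g_5), S(f_1,g_6), S(f_2,g_6), S(g_3,g_6), S(g_4,g_6), S(g_5,g_6)) all reduce to 0 modulo the current basis, so we have a Gröbner basis.
Inter-reduce: drop elements whose leading term is divisible by another's, tail-reduce, and make monic.

G = {p - 3q^2 + q - 1, q^3 + 2q^2 + 3q + 1}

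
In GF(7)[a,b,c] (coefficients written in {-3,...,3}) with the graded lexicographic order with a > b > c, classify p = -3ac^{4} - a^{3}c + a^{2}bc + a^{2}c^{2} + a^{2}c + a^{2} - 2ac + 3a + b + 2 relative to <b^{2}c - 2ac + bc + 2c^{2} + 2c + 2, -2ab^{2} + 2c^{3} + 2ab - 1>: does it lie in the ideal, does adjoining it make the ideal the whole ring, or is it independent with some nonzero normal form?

First compute the reduced Gröbner basis of I by Buchberger's algorithm.
f_1 = b^{2}c - 2ac + bc + 2c^{2} + 2c + 2, LT = b^{2}c.
f_2 = -2ab^{2} + 2c^{3} + 2ab - 1, LT = ab^{2}.

S(f_1,f_2): lcm = ab^{2}c. S = c^{4} - 2a^{2}c + 2abc + 2ac^{2} + 2ac + 2a + 3c.
  leading term c^{4}: no divisor's leading term divides it; move c^{4} to the remainder.
  leading term a^{2}c: no divisor's leading term divides it; move -2a^{2}c to the remainder.
  leading term abc: no divisor's leading term divides it; move 2abc to the remainder.
  leading term ac^{2}: no divisor's leading term divides it; move 2ac^{2} to the remainder.
  leading term ac: no divisor's leading term divides it; move 2ac to the remainder.
  leading term a: no divisor's leading term divides it; move 2a to the remainder.
  leading term c: no divisor's leading term divides it; move 3c to the remainder.
  remainder c^{4} - 2a^{2}c + 2abc + 2ac^{2} + 2ac + 2a + 3c ≠ 0; add h_3 = c^{4} - 2a^{2}c + 2abc + 2ac^{2} + 2ac + 2a + 3c to the basis.

The other S-polynomials (S(f_1,h_3), S(f_2,h_3)) all reduce to 0 modulo the current basis, so we have a Gröbner basis.
Inter-reduce: drop elements whose leading term is divisible by another's, tail-reduce, and make monic.
Reduced Gröbner basis: {c^{4} - 2a^{2}c + 2abc + 2ac^{2} + 2ac + 2a + 3c, ab^{2} - c^{3} - ab - 3, b^{2}c - 2ac + bc + 2c^{2} + 2c + 2}.
Label its elements g_1 = c^{4} - 2a^{2}c + 2abc + 2ac^{2} + 2ac + 2a + 3c, g_2 = ab^{2} - c^{3} - ab - 3, g_3 = b^{2}c - 2ac + bc + 2c^{2} + 2c + 2.

Reduce p = -3ac^{4} - a^{3}c + a^{2}bc + a^{2}c^{2} + a^{2}c + a^{2} - 2ac + 3a + b + 2 modulo G:
  leading term ac^{4}: subtract (-3a)·g_1 from -3ac^{4} - a^{3}c + a^{2}bc + a^{2}c^{2} + a^{2}c + a^{2} - 2ac + 3a + b + 2 → 3a + b + 2
  leading term a: no divisor's leading term divides it; move 3a to the remainder.
  leading term b: no divisor's leading term divides it; move b to the remainder.
  leading term 1: no divisor's leading term divides it; move 2 to the remainder.
  normal form = 3a + b + 2.
The normal form is nonzero, so p ∉ I. Since p minus its normal form lies in I, I + (p) = I + (r) where r = 3a + b + 2; decide whether this ideal is the whole ring.
Run Buchberger on G together with r (pairs among the g_i already reduce to 0 since G is a Gröbner basis):
g_1 = c^{4} - 2a^{2}c + 2abc + 2ac^{2} + 2ac + 2a + 3c, LT = c^{4}.
g_2 = ab^{2} - c^{3} - ab - 3, LT = ab^{2}.
g_3 = b^{2}c - 2ac + bc + 2c^{2} + 2c + 2, LT = b^{2}c.
r = 3a + b + 2, LT = a.

S(g_2,r): lcm = ab^{2}. S = 2b^{3} - c^{3} - ab - 3b^{2} - 3.
  leading term b^{3}: no divisor's leading term divides it; move 2b^{3} to the remainder.
  leading term c^{3}: no divisor's leading term divides it; move -c^{3} to the remainder.
  leading term ab: subtract (2b)·r from -ab - 3b^{2} - 3 → 2b^{2} + 3b - 3
  leading term b^{2}: no divisor's leading term divides it; move 2b^{2} to the remainder.
  leading term b: no divisor's leading term divides it; move 3b to the remainder.
  leading term 1: no divisor's leading term divides it; move -3 to the remainder.
  remainder 2b^{3} - c^{3} + 2b^{2} + 3b - 3 ≠ 0; add m_5 = 2b^{3} - c^{3} + 2b^{2} + 3b - 3 to the basis.

The other S-polynomials (S(g_1,g_2), S(g_1,g_3), S(g_1,r), S(g_2,g_3), S(g_3,r), S(g_1,m_5), S(g_2,m_5), S(g_3,m_5), S(r,m_5)) all reduce to 0 modulo the current basis, so we have a Gröbner basis.
Inter-reduce: drop elements whose leading term is divisible by another's, tail-reduce, and make monic.
Reduced Gröbner basis: {c^{4} - 3bc^{2} + 3bc + 2c^{2} - 3b - 3c + 2, b^{3} + 3c^{3} + b^{2} - 2b + 2, b^{2}c - 3bc + 2c^{2} + c + 2, a - 2b + 3}.
The reduced Gröbner basis of I + (p) is {c^{4} - 3bc^{2} + 3bc + 2c^{2} - 3b - 3c + 2, b^{3} + 3c^{3} + b^{2} - 2b + 2, b^{2}c - 3bc + 2c^{2} + c + 2, a - 2b + 3} ≠ {1}, a proper ideal, so the enlarged system stays consistent: p is independent of I, with normal form 3a + b + 2.

-3ac^{4} - a^{3}c + a^{2}bc + a^{2}c^{2} + a^{2}c + a^{2} - 2ac + 3a + b + 2 is independent of I; its normal form modulo I is 3a + b + 2.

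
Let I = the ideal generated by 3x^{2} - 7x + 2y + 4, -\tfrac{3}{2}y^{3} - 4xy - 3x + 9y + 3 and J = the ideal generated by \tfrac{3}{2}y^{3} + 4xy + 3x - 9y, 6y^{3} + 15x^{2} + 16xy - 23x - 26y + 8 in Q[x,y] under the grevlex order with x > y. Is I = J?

No, the ideals differ.

Two ideals are equal iff their reduced Gröbner bases coincide (the reduced basis is unique for a fixed ordering).
Buchberger on the first generating set:
f_1 = 3x^{2} - 7x + 2y + 4, LT = x^{2}.
f_2 = -\tfrac{3}{2}y^{3} - 4xy - 3x + 9y + 3, LT = y^{3}.

The S-polynomials (S(f_1,f_2)) all reduce to 0 modulo the current basis, so we have a Gröbner basis.
Inter-reduce: drop elements whose leading term is divisible by another's, tail-reduce, and make monic.
Reduced Gröbner basis: {y^{3} + \tfrac{8}{3}xy + 2x - 6y - 2, x^{2} - \tfrac{7}{3}x + \tfrac{2}{3}y + \tfrac{4}{3}}.

Buchberger on the second generating set:
h_1 = \tfrac{3}{2}y^{3} + 4xy + 3x - 9y, LT = y^{3}.
h_2 = 6y^{3} + 15x^{2} + 16xy - 23x - 26y + 8, LT = y^{3}.

S(h_1,h_2): lcm = y^{3}. S = -\tfrac{5}{2}x^{2} + \tfrac{35}{6}x - \tfrac{5}{3}y - \tfrac{4}{3}.
  leading term x^{2}: no divisor's leading term divides it; move -\tfrac{5}{2}x^{2} to the remainder.
  leading term x: no divisor's leading term divides it; move \tfrac{35}{6}x to the remainder.
  leading term y: no divisor's leading term divides it; move -\tfrac{5}{3}y to the remainder.
  leading term 1: no divisor's leading term divides it; move -\tfrac{4}{3} to the remainder.
  remainder -\tfrac{5}{2}x^{2} + \tfrac{35}{6}x - \tfrac{5}{3}y - \tfrac{4}{3} ≠ 0; add k_3 = -\tfrac{5}{2}x^{2} + \tfrac{35}{6}x - \tfrac{5}{3}y - \tfrac{4}{3} to the basis.

The other S-polynomials (S(h_1,k_3), S(h_2,k_3)) all reduce to 0 modulo the current basis, so we have a Gröbner basis.
Inter-reduce: drop elements whose leading term is divisible by another's, tail-reduce, and make monic.
Reduced Gröbner basis: {y^{3} + \tfrac{8}{3}xy + 2x - 6y, x^{2} - \tfrac{7}{3}x + \tfrac{2}{3}y + \tfrac{8}{15}}.

Since the reduced bases disagree, the two ideals are not the same.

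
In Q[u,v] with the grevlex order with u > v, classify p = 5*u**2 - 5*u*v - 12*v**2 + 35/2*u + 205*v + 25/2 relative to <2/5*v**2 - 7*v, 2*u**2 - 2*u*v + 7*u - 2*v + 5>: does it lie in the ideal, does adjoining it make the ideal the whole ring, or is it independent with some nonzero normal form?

First compute the reduced Gröbner basis of I by Buchberger's algorithm.
f_1 = 2/5*v**2 - 7*v, LT = v**2.
f_2 = 2*u**2 - 2*u*v + 7*u - 2*v + 5, LT = u**2.

S(f_1,f_2): leading monomials are coprime, so the S-polynomial reduces to 0 (Buchberger's first criterion).
Every S-polynomial of the final basis reduces to 0, so we have a Gröbner basis.
Inter-reduce: drop elements whose leading term is divisible by another's, tail-reduce, and make monic.
Reduced Gröbner basis: {u**2 - u*v + 7/2*u - v + 5/2, v**2 - 35/2*v}.
Label its elements g_1 = u**2 - u*v + 7/2*u - v + 5/2, g_2 = v**2 - 35/2*v.

Reduce p = 5*u**2 - 5*u*v - 12*v**2 + 35/2*u + 205*v + 25/2 modulo G:
  leading term u**2: subtract (5)·g_1 from 5*u**2 - 5*u*v - 12*v**2 + 35/2*u + 205*v + 25/2 → -12*v**2 + 210*v
  leading term v**2: subtract (-12)·g_2 from -12*v**2 + 210*v → 0
  normal form = 0.
Since the normal form is 0, p ∈ I.

5*u**2 - 5*u*v - 12*v**2 + 35/2*u + 205*v + 25/2 lies in I (it reduces to 0).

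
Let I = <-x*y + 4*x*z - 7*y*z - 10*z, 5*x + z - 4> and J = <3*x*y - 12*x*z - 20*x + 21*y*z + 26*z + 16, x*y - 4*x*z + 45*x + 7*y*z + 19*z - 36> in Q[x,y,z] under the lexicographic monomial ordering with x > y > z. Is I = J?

Yes, the ideals are equal.

Two ideals are equal iff their reduced Gröbner bases coincide (the reduced basis is unique for a fixed ordering).
Buchberger on the first generating set:
f_1 = -x*y + 4*x*z - 7*y*z - 10*z, LT = x*y.
f_2 = 5*x + z - 4, LT = x.

S(f_1,f_2): lcm = x*y. S = -4*x*z + 34/5*y*z + 4/5*y + 10*z.
  reduce S modulo (f_1, f_2):
  remainder 34/5*y*z + 4/5*y + 4/5*z**2 + 34/5*z ≠ 0; add g_3 = 34/5*y*z + 4/5*y + 4/5*z**2 + 34/5*z to the basis.

The other S-polynomials (S(f_1,g_3), S(f_2,g_3)) all reduce to 0 modulo the current basis, so we have a Gröbner basis.
Inter-reduce: drop elements whose leading term is divisible by another's, tail-reduce, and make monic.
Reduced Gröbner basis: {x + 1/5*z - 4/5, y*z + 2/17*y + 2/17*z**2 + z}.

Buchberger on the second generating set:
h_1 = 3*x*y - 12*x*z - 20*x + 21*y*z + 26*z + 16, LT = x*y.
h_2 = x*y - 4*x*z + 45*x + 7*y*z + 19*z - 36, LT = x*y.

S(h_1,h_2): lcm = x*y. S = -155/3*x - 31/3*z + 124/3.
  reduce S modulo (h_1, h_2):
  remainder -155/3*x - 31/3*z + 124/3 ≠ 0; add k_3 = -155/3*x - 31/3*z + 124/3 to the basis.

S(h_1,k_3): lcm = x*y. S = -4*x*z - 20/3*x + 34/5*y*z + 4/5*y + 26/3*z + 16/3.
  reduce S modulo (h_1, h_2, k_3):
  remainder 34/5*y*z + 4/5*y + 4/5*z**2 + 34/5*z ≠ 0; add k_4 = 34/5*y*z + 4/5*y + 4/5*z**2 + 34/5*z to the basis.

The other S-polynomials (S(h_2,k_3), S(h_1,k_4), S(h_2,k_4), S(k_3,k_4)) all reduce to 0 modulo the current basis, so we have a Gröbner basis.
Inter-reduce: drop elements whose leading term is divisible by another's, tail-reduce, and make monic.
Reduced Gröbner basis: {x + 1/5*z - 4/5, y*z + 2/17*y + 2/17*z**2 + z}.

These coincide, so the ideals are equal.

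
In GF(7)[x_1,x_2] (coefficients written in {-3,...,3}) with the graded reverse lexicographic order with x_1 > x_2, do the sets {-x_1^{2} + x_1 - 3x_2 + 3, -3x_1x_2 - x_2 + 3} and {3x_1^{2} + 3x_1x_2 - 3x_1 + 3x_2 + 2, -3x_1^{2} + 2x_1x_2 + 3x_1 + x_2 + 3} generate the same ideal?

Two ideals are equal iff their reduced Gröbner bases coincide (the reduced basis is unique for a fixed ordering).
Buchberger on the first generating set:
f_1 = -x_1^{2} + x_1 - 3x_2 + 3, LT = x_1^{2}.
f_2 = -3x_1x_2 - x_2 + 3, LT = x_1x_2.

S(f_1,f_2): lcm = x_1^{2}x_2. S = x_1x_2 + 3x_2^{2} + x_1 - 3x_2.
  reduce S modulo (f_1, f_2):
  remainder 3x_2^{2} + x_1 - x_2 + 1 ≠ 0; add g_3 = 3x_2^{2} + x_1 - x_2 + 1 to the basis.

The other S-polynomials (S(f_1,g_3), S(f_2,g_3)) all reduce to 0 modulo the current basis, so we have a Gröbner basis.
Inter-reduce: drop elements whose leading term is divisible by another's, tail-reduce, and make monic.
Reduced Gröbner basis: {x_1^{2} - x_1 + 3x_2 - 3, x_1x_2 - 2x_2 - 1, x_2^{2} - 2x_1 + 2x_2 - 2}.

Buchberger on the second generating set:
h_1 = 3x_1^{2} + 3x_1x_2 - 3x_1 + 3x_2 + 2, LT = x_1^{2}.
h_2 = -3x_1^{2} + 2x_1x_2 + 3x_1 + x_2 + 3, LT = x_1^{2}.

S(h_1,h_2): lcm = x_1^{2}. S = -3x_1x_2 - x_2 - 3.
  reduce S modulo (h_1, h_2):
  remainder -3x_1x_2 - x_2 - 3 ≠ 0; add k_3 = -3x_1x_2 - x_2 - 3 to the basis.

S(h_1,k_3): lcm = x_1^{2}x_2. S = x_1x_2^{2} + x_1x_2 + x_2^{2} - x_1 + 3x_2.
  reduce S modulo (h_1, h_2, k_3):
  remainder 3x_2^{2} - x_1 - 3x_2 - 1 ≠ 0; add k_4 = 3x_2^{2} - x_1 - 3x_2 - 1 to the basis.

The other S-polynomials (S(h_2,k_3), S(h_1,k_4), S(h_2,k_4), S(k_3,k_4)) all reduce to 0 modulo the current basis, so we have a Gröbner basis.
Inter-reduce: drop elements whose leading term is divisible by another's, tail-reduce, and make monic.
Reduced Gröbner basis: {x_1^{2} - x_1 + 3x_2 + 2, x_1x_2 - 2x_2 + 1, x_2^{2} + 2x_1 - x_2 + 2}.

These differ, so the ideals are not equal.
The same test decides containment: I ⊆ J iff every generator of I reduces to 0 modulo a Gröbner basis of J.

No, the ideals differ.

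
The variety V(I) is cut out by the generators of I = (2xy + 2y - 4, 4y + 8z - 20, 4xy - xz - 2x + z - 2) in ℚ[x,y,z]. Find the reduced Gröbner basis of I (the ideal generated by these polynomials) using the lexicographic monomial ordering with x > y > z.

f_1 = 2xy + 2y - 4, LT = xy.
f_2 = 4y + 8z - 20, LT = y.
f_3 = 4xy - xz - 2x + z - 2, LT = xy.

S(f_1,f_2): lcm = xy. S = -2xz + 5x + y - 2.
  reduce S modulo (f_1, f_2, f_3):
  remainder -2xz + 5x - 2z + 3 ≠ 0; add g_4 = -2xz + 5x - 2z + 3 to the basis.

S(f_1,f_3): lcm = xy. S = ¼xz + ½x + y - ¼z - 3/2.
  reduce S modulo (f_1, f_2, f_3, g_4):
  remainder 9/8x - 5/2z + 31/8 ≠ 0; add g_5 = 9/8x - 5/2z + 31/8 to the basis.

S(f_3,g_4): lcm = xyz. S = 5/2xy - ¼xz² - ½xz - yz + 3/2y + ¼z² - ½z.
  reduce S modulo (f_1, f_2, f_3, g_4, g_5):
  remainder 5/2z² - 9z + 8 ≠ 0; add g_6 = 5/2z² - 9z + 8 to the basis.

The other S-polynomials (S(f_2,f_3), S(f_1,g_4), S(f_2,g_4), S(f_1,g_5), S(f_2,g_5), S(f_3,g_5), S(g_4,g_5), S(f_1,g_6), S(f_2,g_6), S(f_3,g_6), S(g_4,g_6), S(g_5,g_6)) all reduce to 0 modulo the current basis, so we have a Gröbner basis.
Inter-reduce: drop elements whose leading term is divisible by another's, tail-reduce, and make monic.

G = {x - 20/9z + 31/9, y + 2z - 5, z² - 18/5z + 16/5}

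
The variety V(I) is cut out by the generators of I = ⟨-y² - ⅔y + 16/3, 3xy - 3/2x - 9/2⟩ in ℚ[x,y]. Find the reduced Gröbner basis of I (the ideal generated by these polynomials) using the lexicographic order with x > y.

f_1 = -y² - ⅔y + 16/3, LT = y².
f_2 = 3xy - 3/2x - 9/2, LT = xy.

S(f_1,f_2): lcm = xy². S = 7/6xy - 16/3x + 3/2y.
  leading term xy: subtract (7/18)·f_2 from 7/6xy - 16/3x + 3/2y → -19/4x + 3/2y + 7/4
  leading term x: no divisor's leading term divides it; move -19/4x to the remainder.
  leading term y: no divisor's leading term divides it; move 3/2y to the remainder.
  leading term 1: no divisor's leading term divides it; move 7/4 to the remainder.
  remainder -19/4x + 3/2y + 7/4 ≠ 0; add g_3 = -19/4x + 3/2y + 7/4 to the basis.

The other S-polynomials (S(f_1,g_3), S(f_2,g_3)) all reduce to 0 modulo the current basis, so we have a Gröbner basis.
Inter-reduce: drop elements whose leading term is divisible by another's, tail-reduce, and make monic.

G = {x - 6/19y - 7/19, y² + ⅔y - 16/3}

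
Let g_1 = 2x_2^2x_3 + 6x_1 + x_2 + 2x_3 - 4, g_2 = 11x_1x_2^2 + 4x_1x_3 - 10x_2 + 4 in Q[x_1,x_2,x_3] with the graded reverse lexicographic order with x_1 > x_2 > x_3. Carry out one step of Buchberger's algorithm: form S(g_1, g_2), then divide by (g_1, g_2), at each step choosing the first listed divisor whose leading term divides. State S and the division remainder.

lcm(LM(g_1), LM(g_2)) = x_1x_2^2x_3.
S = (lcm/LT(g_1))·g_1 − (lcm/LT(g_2))·g_2 = -4/11x_1x_3^2 + 3x_1^2 + 1/2x_1x_2 + x_1x_3 + 10/11x_2x_3 - 2x_1 - 4/11x_3.
Reduce S modulo (g_1, g_2) in that order:
  leading term x_1x_3^2: no divisor's leading term divides it; move -4/11x_1x_3^2 to the remainder.
  leading term x_1^2: no divisor's leading term divides it; move 3x_1^2 to the remainder.
  leading term x_1x_2: no divisor's leading term divides it; move 1/2x_1x_2 to the remainder.
  leading term x_1x_3: no divisor's leading term divides it; move x_1x_3 to the remainder.
  leading term x_2x_3: no divisor's leading term divides it; move 10/11x_2x_3 to the remainder.
  leading term x_1: no divisor's leading term divides it; move -2x_1 to the remainder.
  leading term x_3: no divisor's leading term divides it; move -4/11x_3 to the remainder.
The remainder -4/11x_1x_3^2 + 3x_1^2 + 1/2x_1x_2 + x_1x_3 + 10/11x_2x_3 - 2x_1 - 4/11x_3 is nonzero, so it would be added as the next basis element.

S(g_1, g_2) = -4/11x_1x_3^2 + 3x_1^2 + 1/2x_1x_2 + x_1x_3 + 10/11x_2x_3 - 2x_1 - 4/11x_3; remainder on division = -4/11x_1x_3^2 + 3x_1^2 + 1/2x_1x_2 + x_1x_3 + 10/11x_2x_3 - 2x_1 - 4/11x_3.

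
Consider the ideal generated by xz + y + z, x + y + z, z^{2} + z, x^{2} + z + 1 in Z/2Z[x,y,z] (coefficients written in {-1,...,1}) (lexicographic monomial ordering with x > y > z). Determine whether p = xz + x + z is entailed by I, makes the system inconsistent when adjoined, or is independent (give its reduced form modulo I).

Adjoining xz + x + z makes the ideal the whole ring: the system is inconsistent.

First compute the reduced Gröbner basis of I by Buchberger's algorithm.
f_1 = xz + y + z, LT = xz.
f_2 = x + y + z, LT = x.
f_3 = z^{2} + z, LT = z^{2}.
f_4 = x^{2} + z + 1, LT = x^{2}.

S(f_1,f_2): lcm = xz. S = yz + y + z^{2} + z.
  leading term yz: no divisor's leading term divides it; move yz to the remainder.
  leading term y: no divisor's leading term divides it; move y to the remainder.
  leading term z^{2}: subtract (1)·f_3 from z^{2} + z → 0
  remainder yz + y ≠ 0; add h_5 = yz + y to the basis.

S(f_1,f_4): lcm = x^{2}z. S = xy + xz + z^{2} + z.
  leading term xy: subtract (y)·f_2 from xy + xz + z^{2} + z → xz + y^{2} + yz + z^{2} + z
  leading term xz: subtract (1)·f_1 from xz + y^{2} + yz + z^{2} + z → y^{2} + yz + y + z^{2}
  leading term y^{2}: no divisor's leading term divides it; move y^{2} to the remainder.
  leading term yz: subtract (1)·h_5 from yz + y + z^{2} → z^{2}
  leading term z^{2}: subtract (1)·f_3 from z^{2} → z
  leading term z: no divisor's leading term divides it; move z to the remainder.
  remainder y^{2} + z ≠ 0; add h_6 = y^{2} + z to the basis.

S(f_2,f_4): lcm = x^{2}. S = xy + xz + z + 1.
  leading term xy: subtract (y)·f_2 from xy + xz + z + 1 → xz + y^{2} + yz + z + 1
  leading term xz: subtract (1)·f_1 from xz + y^{2} + yz + z + 1 → y^{2} + yz + y + 1
  leading term y^{2}: subtract (1)·h_6 from y^{2} + yz + y + 1 → yz + y + z + 1
  leading term yz: subtract (1)·h_5 from yz + y + z + 1 → z + 1
  leading term z: no divisor's leading term divides it; move z to the remainder.
  leading term 1: no divisor's leading term divides it; move 1 to the remainder.
  remainder z + 1 ≠ 0; add h_7 = z + 1 to the basis.

The other S-polynomials (S(f_1,f_3), S(f_2,f_3), S(f_3,f_4), S(f_1,h_5), S(f_2,h_5), S(f_3,h_5), S(f_4,h_5), S(f_1,h_6), S(f_2,h_6), S(f_3,h_6), S(f_4,h_6), S(h_5,h_6), S(f_1,h_7), S(f_2,h_7), S(f_3,h_7), S(f_4,h_7), S(h_5,h_7), S(h_6,h_7)) all reduce to 0 modulo the current basis, so we have a Gröbner basis.
Inter-reduce: drop elements whose leading term is divisible by another's, tail-reduce, and make monic.
Reduced Gröbner basis: {x + y + 1, y^{2} + 1, z + 1}.
Label its elements g_1 = x + y + 1, g_2 = y^{2} + 1, g_3 = z + 1.

Reduce p = xz + x + z modulo G:
  leading term xz: subtract (z)·g_1 from xz + x + z → x + yz
  leading term x: subtract (1)·g_1 from x + yz → yz + y + 1
  leading term yz: subtract (y)·g_3 from yz + y + 1 → 1
  leading term 1: no divisor's leading term divides it; move 1 to the remainder.
  normal form = 1.
The normal form is nonzero, so p ∉ I. Since p minus its normal form lies in I, I + (p) = I + (r) where r = 1; decide whether this ideal is the whole ring.
Here r = 1 is a nonzero constant, hence a unit: 1 ∈ I + (p), the Gröbner basis of I + (p) is {1}, and the enlarged system has no common solution — adjoining p is inconsistent.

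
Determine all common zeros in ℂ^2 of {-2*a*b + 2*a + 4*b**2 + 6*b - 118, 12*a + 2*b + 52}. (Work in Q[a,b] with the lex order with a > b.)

{(-81/26, -95/13), (-5, 4)}

Compute a lex Gröbner basis by Buchberger's algorithm.
f_1 = -2*a*b + 2*a + 4*b**2 + 6*b - 118, LT = a*b.
f_2 = 12*a + 2*b + 52, LT = a.

S(f_1,f_2): lcm = a*b. S = -a - 13/6*b**2 - 22/3*b + 59.
  leading term a: subtract (-1/12)·f_2 from -a - 13/6*b**2 - 22/3*b + 59 → -13/6*b**2 - 43/6*b + 190/3
  leading term b**2: no divisor's leading term divides it; move -13/6*b**2 to the remainder.
  leading term b: no divisor's leading term divides it; move -43/6*b to the remainder.
  leading term 1: no divisor's leading term divides it; move 190/3 to the remainder.
  remainder -13/6*b**2 - 43/6*b + 190/3 ≠ 0; add h_3 = -13/6*b**2 - 43/6*b + 190/3 to the basis.

The other S-polynomials (S(f_1,h_3), S(f_2,h_3)) all reduce to 0 modulo the current basis, so we have a Gröbner basis.
Inter-reduce: drop elements whose leading term is divisible by another's, tail-reduce, and make monic.
Reduced Gröbner basis: {a + 1/6*b + 13/3, b**2 + 43/13*b - 380/13}.

From the last basis element, b**2 + 43/13*b - 380/13 = 0, so b takes values in {-95/13, 4}. Each choice, substituted upward through the basis, yields the corresponding point(s) of the solution set.
  b = -95/13: the earlier basis element becomes a + 81/26 = 0, giving a = -81/26 — point (-81/26, -95/13).
  b = 4: the earlier basis element becomes a + 5 = 0, giving a = -5 — point (-5, 4).
Zero-dimensionality of the ideal guarantees finitely many solutions over ℂ.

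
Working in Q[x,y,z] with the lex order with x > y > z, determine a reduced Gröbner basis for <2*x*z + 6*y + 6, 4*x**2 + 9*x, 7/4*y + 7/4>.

G = {x**2 + 9/4*x, x*z, y + 1}

Buchberger's algorithm terminates because the ascending chain of leading-term ideals stabilizes.

f_1 = 2*x*z + 6*y + 6, LT = x*z.
f_2 = 4*x**2 + 9*x, LT = x**2.
f_3 = 7/4*y + 7/4, LT = y.

The S-polynomials (S(f_1,f_2), S(f_1,f_3), S(f_2,f_3)) all reduce to 0 modulo the current basis, so we have a Gröbner basis.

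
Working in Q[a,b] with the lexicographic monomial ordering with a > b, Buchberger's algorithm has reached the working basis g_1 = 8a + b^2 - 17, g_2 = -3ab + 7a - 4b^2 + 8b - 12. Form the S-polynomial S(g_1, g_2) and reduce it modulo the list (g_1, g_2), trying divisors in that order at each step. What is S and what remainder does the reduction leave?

S(g_1, g_2) = 7/3a + 1/8b^3 - 4/3b^2 + 13/24b - 4; remainder on division = 1/8b^3 - 13/8b^2 + 13/24b + 23/24.

lcm(LM(g_1), LM(g_2)) = ab.
S = (lcm/LT(g_1))·g_1 − (lcm/LT(g_2))·g_2 = 7/3a + 1/8b^3 - 4/3b^2 + 13/24b - 4.
Reduce S modulo (g_1, g_2) in that order:
  leading term a: subtract (7/24)·g_1 from 7/3a + 1/8b^3 - 4/3b^2 + 13/24b - 4 → 1/8b^3 - 13/8b^2 + 13/24b + 23/24
  leading term b^3: no divisor's leading term divides it; move 1/8b^3 to the remainder.
  leading term b^2: no divisor's leading term divides it; move -13/8b^2 to the remainder.
  leading term b: no divisor's leading term divides it; move 13/24b to the remainder.
  leading term 1: no divisor's leading term divides it; move 23/24 to the remainder.
The remainder 1/8b^3 - 13/8b^2 + 13/24b + 23/24 is nonzero, so it would be added as the next basis element.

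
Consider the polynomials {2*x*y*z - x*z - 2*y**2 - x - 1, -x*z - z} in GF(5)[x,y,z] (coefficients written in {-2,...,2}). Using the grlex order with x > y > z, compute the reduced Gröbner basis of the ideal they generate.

G = {x*z + z, y**2 + y*z - 2*x + 2*z - 2}

f_1 = 2*x*y*z - x*z - 2*y**2 - x - 1, LT = x*y*z.
f_2 = -x*z - z, LT = x*z.

S(f_1,f_2): lcm = x*y*z. S = 2*x*z - y**2 - y*z + 2*x + 2.
  leading term x*z: subtract (-2)·f_2 from 2*x*z - y**2 - y*z + 2*x + 2 → -y**2 - y*z + 2*x - 2*z + 2
  leading term y**2: no divisor's leading term divides it; move -y**2 to the remainder.
  leading term y*z: no divisor's leading term divides it; move -y*z to the remainder.
  leading term x: no divisor's leading term divides it; move 2*x to the remainder.
  leading term z: no divisor's leading term divides it; move -2*z to the remainder.
  leading term 1: no divisor's leading term divides it; move 2 to the remainder.
  remainder -y**2 - y*z + 2*x - 2*z + 2 ≠ 0; add g_3 = -y**2 - y*z + 2*x - 2*z + 2 to the basis.

S(f_1,g_3): lcm = x*y**2*z. S = -x*y*z**2 + 2*x**2*z + 2*x*y*z - 2*x*z**2 - y**3 + 2*x*y + 2*x*z + 2*y.
  leading term x*y*z**2: subtract (2*z)·f_1 from -x*y*z**2 + 2*x**2*z + 2*x*y*z - 2*x*z**2 - y**3 + 2*x*y + 2*x*z + 2*y → 2*x**2*z + 2*x*y*z - y**3 - y**2*z + 2*x*y - x*z + 2*y + 2*z
  leading term x**2*z: subtract (-2*x)·f_2 from 2*x**2*z + 2*x*y*z - y**3 - y**2*z + 2*x*y - x*z + 2*y + 2*z → 2*x*y*z - y**3 - y**2*z + 2*x*y + 2*x*z + 2*y + 2*z
  leading term x*y*z: subtract (1)·f_1 from 2*x*y*z - y**3 - y**2*z + 2*x*y + 2*x*z + 2*y + 2*z → -y**3 - y**2*z + 2*x*y - 2*x*z + 2*y**2 + x + 2*y + 2*z + 1
  leading term y**3: subtract (y)·g_3 from -y**3 - y**2*z + 2*x*y - 2*x*z + 2*y**2 + x + 2*y + 2*z + 1 → -2*x*z + 2*y**2 + 2*y*z + x + 2*z + 1
  leading term x*z: subtract (2)·f_2 from -2*x*z + 2*y**2 + 2*y*z + x + 2*z + 1 → 2*y**2 + 2*y*z + x - z + 1
  leading term y**2: subtract (-2)·g_3 from 2*y**2 + 2*y*z + x - z + 1 → 0
  remainder 0.

S(f_2,g_3): leading monomials are coprime, so the S-polynomial reduces to 0 (Buchberger's first criterion).
Every S-polynomial of the final basis reduces to 0, so we have a Gröbner basis.
Inter-reduce: drop elements whose leading term is divisible by another's, tail-reduce, and make monic.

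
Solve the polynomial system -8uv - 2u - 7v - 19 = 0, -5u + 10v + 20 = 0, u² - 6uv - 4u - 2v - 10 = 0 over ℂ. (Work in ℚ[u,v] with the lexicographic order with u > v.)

{(2, -1)}

Compute a lex Gröbner basis by Buchberger's algorithm.
f_1 = -8uv - 2u - 7v - 19, LT = uv.
f_2 = -5u + 10v + 20, LT = u.
f_3 = u² - 6uv - 4u - 2v - 10, LT = u².

S(f_1,f_2): lcm = uv. S = ¼u + 2v² + 39/8v + 19/8.
  leading term u: subtract (-1/20)·f_2 from ¼u + 2v² + 39/8v + 19/8 → 2v² + 43/8v + 27/8
  leading term v²: no divisor's leading term divides it; move 2v² to the remainder.
  leading term v: no divisor's leading term divides it; move 43/8v to the remainder.
  leading term 1: no divisor's leading term divides it; move 27/8 to the remainder.
  remainder 2v² + 43/8v + 27/8 ≠ 0; add h_4 = 2v² + 43/8v + 27/8 to the basis.

S(f_1,f_3): lcm = u²v. S = ¼u² + 6uv² + 39/8uv + 19/8u + 2v² + 10v.
  leading term u²: subtract (-1/20u)·f_2 from ¼u² + 6uv² + 39/8uv + 19/8u + 2v² + 10v → 6uv² + 43/8uv + 27/8u + 2v² + 10v
  leading term uv²: subtract (-¾v)·f_1 from 6uv² + 43/8uv + 27/8u + 2v² + 10v → 31/8uv + 27/8u - 13/4v² - 17/4v
  leading term uv: subtract (-31/64)·f_1 from 31/8uv + 27/8u - 13/4v² - 17/4v → 77/32u - 13/4v² - 489/64v - 589/64
  leading term u: subtract (-77/160)·f_2 from 77/32u - 13/4v² - 489/64v - 589/64 → -13/4v² - 181/64v + 27/64
  leading term v²: subtract (-13/8)·h_4 from -13/4v² - 181/64v + 27/64 → 189/32v + 189/32
  leading term v: no divisor's leading term divides it; move 189/32v to the remainder.
  leading term 1: no divisor's leading term divides it; move 189/32 to the remainder.
  remainder 189/32v + 189/32 ≠ 0; add h_5 = 189/32v + 189/32 to the basis.

The other S-polynomials (S(f_2,f_3), S(f_1,h_4), S(f_2,h_4), S(f_3,h_4), S(f_1,h_5), S(f_2,h_5), S(f_3,h_5), S(h_4,h_5)) all reduce to 0 modulo the current basis, so we have a Gröbner basis.
Inter-reduce: drop elements whose leading term is divisible by another's, tail-reduce, and make monic.
Reduced Gröbner basis: {u - 2, v + 1}.

A lex Gröbner basis eliminates variables successively. Here v + 1 depends only on v, with roots {-1}; lifting each root through the earlier basis elements recovers the full solutions.
  v = -1: the earlier basis element becomes u - 2 = 0, giving u = 2 — point (2, -1).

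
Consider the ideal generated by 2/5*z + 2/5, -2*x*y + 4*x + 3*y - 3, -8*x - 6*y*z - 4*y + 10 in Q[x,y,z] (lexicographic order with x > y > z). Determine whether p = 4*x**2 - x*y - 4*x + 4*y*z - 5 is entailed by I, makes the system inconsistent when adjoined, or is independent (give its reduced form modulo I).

4*x**2 - x*y - 4*x + 4*y*z - 5 is independent of I; its normal form modulo I is -15/4*y - 15/4.

First compute the reduced Gröbner basis of I by Buchberger's algorithm.
f_1 = 2/5*z + 2/5, LT = z.
f_2 = -2*x*y + 4*x + 3*y - 3, LT = x*y.
f_3 = -8*x - 6*y*z - 4*y + 10, LT = x.

S(f_1,f_2): leading monomials are coprime, so the S-polynomial reduces to 0 (Buchberger's first criterion).
S(f_1,f_3): leading monomials are coprime, so the S-polynomial reduces to 0 (Buchberger's first criterion).
S(f_2,f_3): lcm = x*y. S = -2*x - 3/4*y**2*z - 1/2*y**2 - 1/4*y + 3/2.
  leading term x: subtract (1/4)·f_3 from -2*x - 3/4*y**2*z - 1/2*y**2 - 1/4*y + 3/2 → -3/4*y**2*z - 1/2*y**2 + 3/2*y*z + 3/4*y - 1
  leading term y**2*z: subtract (-15/8*y**2)·f_1 from -3/4*y**2*z - 1/2*y**2 + 3/2*y*z + 3/4*y - 1 → 1/4*y**2 + 3/2*y*z + 3/4*y - 1
  leading term y**2: no divisor's leading term divides it; move 1/4*y**2 to the remainder.
  leading term y*z: subtract (15/4*y)·f_1 from 3/2*y*z + 3/4*y - 1 → -3/4*y - 1
  leading term y: no divisor's leading term divides it; move -3/4*y to the remainder.
  leading term 1: no divisor's leading term divides it; move -1 to the remainder.
  remainder 1/4*y**2 - 3/4*y - 1 ≠ 0; add h_4 = 1/4*y**2 - 3/4*y - 1 to the basis.

S(f_1,h_4): leading monomials are coprime, so the S-polynomial reduces to 0 (Buchberger's first criterion).
S(f_2,h_4): lcm = x*y**2. S = x*y + 4*x - 3/2*y**2 + 3/2*y.
  leading term x*y: subtract (-1/2)·f_2 from x*y + 4*x - 3/2*y**2 + 3/2*y → 6*x - 3/2*y**2 + 3*y - 3/2
  leading term x: subtract (-3/4)·f_3 from 6*x - 3/2*y**2 + 3*y - 3/2 → -3/2*y**2 - 9/2*y*z + 6
  leading term y**2: subtract (-6)·h_4 from -3/2*y**2 - 9/2*y*z + 6 → -9/2*y*z - 9/2*y
  leading term y*z: subtract (-45/4*y)·f_1 from -9/2*y*z - 9/2*y → 0
  remainder 0.

S(f_3,h_4): leading monomials are coprime, so the S-polynomial reduces to 0 (Buchberger's first criterion).
Every S-polynomial of the final basis reduces to 0, so we have a Gröbner basis.
Inter-reduce: drop elements whose leading term is divisible by another's, tail-reduce, and make monic.
Reduced Gröbner basis: {x - 1/4*y - 5/4, y**2 - 3*y - 4, z + 1}.
Label its elements g_1 = x - 1/4*y - 5/4, g_2 = y**2 - 3*y - 4, g_3 = z + 1.

Reduce p = 4*x**2 - x*y - 4*x + 4*y*z - 5 modulo G:
  leading term x**2: subtract (4*x)·g_1 from 4*x**2 - x*y - 4*x + 4*y*z - 5 → x + 4*y*z - 5
  leading term x: subtract (1)·g_1 from x + 4*y*z - 5 → 4*y*z + 1/4*y - 15/4
  leading term y*z: subtract (4*y)·g_3 from 4*y*z + 1/4*y - 15/4 → -15/4*y - 15/4
  leading term y: no divisor's leading term divides it; move -15/4*y to the remainder.
  leading term 1: no divisor's leading term divides it; move -15/4 to the remainder.
  normal form = -15/4*y - 15/4.
The normal form is nonzero, so p ∉ I. Since p minus its normal form lies in I, I + (p) = I + (r) where r = -15/4*y - 15/4; decide whether this ideal is the whole ring.
Run Buchberger on G together with r (pairs among the g_i already reduce to 0 since G is a Gröbner basis):
g_1 = x - 1/4*y - 5/4, LT = x.
g_2 = y**2 - 3*y - 4, LT = y**2.
g_3 = z + 1, LT = z.
r = -15/4*y - 15/4, LT = y.

S(g_1,g_2): leading monomials are coprime, so the S-polynomial reduces to 0 (Buchberger's first criterion).
S(g_1,g_3): leading monomials are coprime, so the S-polynomial reduces to 0 (Buchberger's first criterion).
S(g_1,r): leading monomials are coprime, so the S-polynomial reduces to 0 (Buchberger's first criterion).
S(g_2,g_3): leading monomials are coprime, so the S-polynomial reduces to 0 (Buchberger's first criterion).
S(g_2,r): lcm = y**2. S = -4*y - 4.
  leading term y: subtract (16/15)·r from -4*y - 4 → 0
  remainder 0.

S(g_3,r): leading monomials are coprime, so the S-polynomial reduces to 0 (Buchberger's first criterion).
Every S-polynomial of the final basis reduces to 0, so we have a Gröbner basis.
Inter-reduce: drop elements whose leading term is divisible by another's, tail-reduce, and make monic.
Reduced Gröbner basis: {x - 1, y + 1, z + 1}.
The reduced Gröbner basis of I + (p) is {x - 1, y + 1, z + 1} ≠ {1}, a proper ideal, so the enlarged system stays consistent: p is independent of I, with normal form -15/4*y - 15/4.

The remainder on division by a Gröbner basis is unique — it is the normal form.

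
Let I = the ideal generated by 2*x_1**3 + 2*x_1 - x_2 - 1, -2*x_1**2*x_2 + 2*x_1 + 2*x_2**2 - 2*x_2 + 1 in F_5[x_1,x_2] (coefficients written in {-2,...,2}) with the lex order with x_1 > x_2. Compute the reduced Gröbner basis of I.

f_1 = 2*x_1**3 + 2*x_1 - x_2 - 1, LT = x_1**3.
f_2 = -2*x_1**2*x_2 + 2*x_1 + 2*x_2**2 - 2*x_2 + 1, LT = x_1**2*x_2.

S(f_1,f_2): lcm = x_1**3*x_2. S = x_1**2 + x_1*x_2**2 - 2*x_1 + 2*x_2**2 + 2*x_2.
  reduce S modulo (f_1, f_2):
  remainder x_1**2 + x_1*x_2**2 - 2*x_1 + 2*x_2**2 + 2*x_2 ≠ 0; add g_3 = x_1**2 + x_1*x_2**2 - 2*x_1 + 2*x_2**2 + 2*x_2 to the basis.

S(f_1,g_3): lcm = x_1**3. S = -x_1**2*x_2**2 + 2*x_1**2 - 2*x_1*x_2**2 - 2*x_1*x_2 + x_1 + 2*x_2 + 2.
  reduce S modulo (f_1, f_2, g_3):
  remainder x_1*x_2**2 + 2*x_1*x_2 - x_2**3 + 2*x_2**2 + 2 ≠ 0; add g_4 = x_1*x_2**2 + 2*x_1*x_2 - x_2**3 + 2*x_2**2 + 2 to the basis.

S(f_2,g_3): lcm = x_1**2*x_2. S = -x_1*x_2**3 + 2*x_1*x_2 - x_1 - 2*x_2**3 + 2*x_2**2 + x_2 + 2.
  reduce S modulo (f_1, f_2, g_3, g_4):
  remainder -2*x_1*x_2 - x_1 - x_2**4 + 2*x_2**3 - 2*x_2**2 - 2*x_2 - 2 ≠ 0; add g_5 = -2*x_1*x_2 - x_1 - x_2**4 + 2*x_2**3 - 2*x_2**2 - 2*x_2 - 2 to the basis.

S(g_3,g_4): lcm = x_1**2*x_2**2. S = -2*x_1**2*x_2 + x_1*x_2**4 + x_1*x_2**3 + x_1*x_2**2 - 2*x_1 + 2*x_2**4 + 2*x_2**3.
  reduce S modulo (f_1, f_2, g_3, g_4, g_5):
  remainder -x_1 + x_2**5 + 2*x_2**4 + x_2**3 + x_2**2 - 1 ≠ 0; add g_6 = -x_1 + x_2**5 + 2*x_2**4 + x_2**3 + x_2**2 - 1 to the basis.

S(f_1,g_6): lcm = x_1**3. S = x_1**2*x_2**5 + 2*x_1**2*x_2**4 + x_1**2*x_2**3 + x_1**2*x_2**2 - x_1**2 + x_1 + 2*x_2 + 2.
  reduce S modulo (f_1, f_2, g_3, g_4, g_5, g_6):
  remainder x_2**6 - 2*x_2**3 - x_2**2 - 2 ≠ 0; add g_7 = x_2**6 - 2*x_2**3 - x_2**2 - 2 to the basis.

The other S-polynomials (S(f_1,g_4), S(f_2,g_4), S(f_1,g_5), S(f_2,g_5), S(g_3,g_5), S(g_4,g_5), S(f_2,g_6), S(g_3,g_6), S(g_4,g_6), S(g_5,g_6), S(f_1,g_7), S(f_2,g_7), S(g_3,g_7), S(g_4,g_7), S(g_5,g_7), S(g_6,g_7)) all reduce to 0 modulo the current basis, so we have a Gröbner basis.
Inter-reduce: drop elements whose leading term is divisible by another's, tail-reduce, and make monic.

G = {x_1 - x_2**5 - 2*x_2**4 - x_2**3 - x_2**2 + 1, x_2**6 - 2*x_2**3 - x_2**2 - 2}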